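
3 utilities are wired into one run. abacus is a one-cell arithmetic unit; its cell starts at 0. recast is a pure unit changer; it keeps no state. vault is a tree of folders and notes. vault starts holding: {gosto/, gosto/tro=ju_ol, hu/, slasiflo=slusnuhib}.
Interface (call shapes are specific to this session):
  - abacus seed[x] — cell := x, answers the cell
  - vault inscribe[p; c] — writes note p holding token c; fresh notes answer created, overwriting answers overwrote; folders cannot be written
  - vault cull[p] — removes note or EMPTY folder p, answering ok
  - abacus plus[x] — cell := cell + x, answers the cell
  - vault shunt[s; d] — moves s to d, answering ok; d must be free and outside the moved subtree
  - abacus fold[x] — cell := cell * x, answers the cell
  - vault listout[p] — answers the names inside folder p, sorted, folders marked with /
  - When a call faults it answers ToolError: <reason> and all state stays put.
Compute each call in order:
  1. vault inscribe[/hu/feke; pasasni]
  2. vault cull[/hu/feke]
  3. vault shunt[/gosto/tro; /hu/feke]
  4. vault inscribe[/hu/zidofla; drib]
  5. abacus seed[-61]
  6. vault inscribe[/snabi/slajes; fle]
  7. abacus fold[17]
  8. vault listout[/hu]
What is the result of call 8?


Answer: [feke, zidofla]

Derivation:
I invoke vault inscribe with /hu/feke, pasasni, which returns created.
I try vault cull with /hu/feke: ok.
Invoking vault shunt with /gosto/tro, /hu/feke, yielding ok.
Calling vault inscribe with /hu/zidofla, drib, and observe created.
I run abacus seed with -61, — result: -61.
Invoking vault inscribe with /snabi/slajes, fle, → ToolError: no parent.
Invoking abacus fold with 17, giving -1037.
I invoke vault listout with /hu, yielding [feke, zidofla].


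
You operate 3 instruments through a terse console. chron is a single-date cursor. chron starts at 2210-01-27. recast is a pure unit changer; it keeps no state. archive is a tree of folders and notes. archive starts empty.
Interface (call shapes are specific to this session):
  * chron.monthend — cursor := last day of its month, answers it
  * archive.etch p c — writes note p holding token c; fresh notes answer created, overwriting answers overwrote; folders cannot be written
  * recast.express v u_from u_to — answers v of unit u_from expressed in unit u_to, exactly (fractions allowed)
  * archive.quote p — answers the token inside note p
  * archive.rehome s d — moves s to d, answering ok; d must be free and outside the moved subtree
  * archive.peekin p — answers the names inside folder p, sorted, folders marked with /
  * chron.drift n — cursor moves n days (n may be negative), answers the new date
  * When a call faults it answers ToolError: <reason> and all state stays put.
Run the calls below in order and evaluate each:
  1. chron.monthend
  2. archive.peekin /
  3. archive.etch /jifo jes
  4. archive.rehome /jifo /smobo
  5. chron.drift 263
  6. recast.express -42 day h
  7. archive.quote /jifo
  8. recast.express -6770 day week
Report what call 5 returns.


Answer: 2210-10-21

Derivation:
==> chron.monthend()
<== 2210-01-31
==> archive.peekin(p=/)
<== []
==> archive.etch(p=/jifo, c=jes)
<== created
==> archive.rehome(s=/jifo, d=/smobo)
<== ok
==> chron.drift(n=263)
<== 2210-10-21
==> recast.express(v=-42, u_from=day, u_to=h)
<== -1008
==> archive.quote(p=/jifo)
<== ToolError: not found
==> recast.express(v=-6770, u_from=day, u_to=week)
<== -6770/7


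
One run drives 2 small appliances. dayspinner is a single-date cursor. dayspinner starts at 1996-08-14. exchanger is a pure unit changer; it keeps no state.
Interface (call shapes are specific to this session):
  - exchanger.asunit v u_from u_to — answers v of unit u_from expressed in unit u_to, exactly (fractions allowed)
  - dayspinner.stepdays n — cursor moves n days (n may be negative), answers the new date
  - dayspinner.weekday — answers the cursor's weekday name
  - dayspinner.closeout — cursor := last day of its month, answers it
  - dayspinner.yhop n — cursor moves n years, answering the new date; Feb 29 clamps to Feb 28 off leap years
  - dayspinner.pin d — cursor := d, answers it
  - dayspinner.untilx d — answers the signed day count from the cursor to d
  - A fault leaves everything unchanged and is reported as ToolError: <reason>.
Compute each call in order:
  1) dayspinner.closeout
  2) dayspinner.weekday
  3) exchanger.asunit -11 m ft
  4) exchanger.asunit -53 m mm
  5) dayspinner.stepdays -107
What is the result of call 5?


$ dayspinner.closeout
= 1996-08-31
$ dayspinner.weekday
= Saturday
$ exchanger.asunit v='-11' u_from='m' u_to='ft'
= -13750/381
$ exchanger.asunit v='-53' u_from='m' u_to='mm'
= -53000
$ dayspinner.stepdays n='-107'
= 1996-05-16

Answer: 1996-05-16


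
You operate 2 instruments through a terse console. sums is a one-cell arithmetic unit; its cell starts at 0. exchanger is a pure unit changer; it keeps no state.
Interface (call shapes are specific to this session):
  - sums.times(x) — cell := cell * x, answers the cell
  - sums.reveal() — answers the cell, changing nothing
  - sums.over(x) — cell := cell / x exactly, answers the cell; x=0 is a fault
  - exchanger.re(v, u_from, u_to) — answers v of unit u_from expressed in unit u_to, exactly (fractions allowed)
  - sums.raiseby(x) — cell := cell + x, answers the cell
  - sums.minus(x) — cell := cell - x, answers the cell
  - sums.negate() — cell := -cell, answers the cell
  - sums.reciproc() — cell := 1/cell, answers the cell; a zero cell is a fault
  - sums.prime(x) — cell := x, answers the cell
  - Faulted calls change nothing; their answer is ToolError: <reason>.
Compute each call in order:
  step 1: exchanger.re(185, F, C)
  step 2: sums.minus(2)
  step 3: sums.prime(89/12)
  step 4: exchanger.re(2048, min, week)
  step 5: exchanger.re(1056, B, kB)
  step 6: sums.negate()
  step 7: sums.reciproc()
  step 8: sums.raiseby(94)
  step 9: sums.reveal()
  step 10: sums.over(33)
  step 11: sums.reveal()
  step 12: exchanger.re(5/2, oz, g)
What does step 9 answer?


-> re(v='185', u_from='F', u_to='C')
<- 85
-> minus(x='2')
<- -2
-> prime(x='89/12')
<- 89/12
-> re(v='2048', u_from='min', u_to='week')
<- 64/315
-> re(v='1056', u_from='B', u_to='kB')
<- 132/125
-> negate()
<- -89/12
-> reciproc()
<- -12/89
-> raiseby(x='94')
<- 8354/89
-> reveal()
<- 8354/89
-> over(x='33')
<- 8354/2937
-> reveal()
<- 8354/2937
-> re(v='5/2', u_from='oz', u_to='g')
<- 45359237/640000

Answer: 8354/89


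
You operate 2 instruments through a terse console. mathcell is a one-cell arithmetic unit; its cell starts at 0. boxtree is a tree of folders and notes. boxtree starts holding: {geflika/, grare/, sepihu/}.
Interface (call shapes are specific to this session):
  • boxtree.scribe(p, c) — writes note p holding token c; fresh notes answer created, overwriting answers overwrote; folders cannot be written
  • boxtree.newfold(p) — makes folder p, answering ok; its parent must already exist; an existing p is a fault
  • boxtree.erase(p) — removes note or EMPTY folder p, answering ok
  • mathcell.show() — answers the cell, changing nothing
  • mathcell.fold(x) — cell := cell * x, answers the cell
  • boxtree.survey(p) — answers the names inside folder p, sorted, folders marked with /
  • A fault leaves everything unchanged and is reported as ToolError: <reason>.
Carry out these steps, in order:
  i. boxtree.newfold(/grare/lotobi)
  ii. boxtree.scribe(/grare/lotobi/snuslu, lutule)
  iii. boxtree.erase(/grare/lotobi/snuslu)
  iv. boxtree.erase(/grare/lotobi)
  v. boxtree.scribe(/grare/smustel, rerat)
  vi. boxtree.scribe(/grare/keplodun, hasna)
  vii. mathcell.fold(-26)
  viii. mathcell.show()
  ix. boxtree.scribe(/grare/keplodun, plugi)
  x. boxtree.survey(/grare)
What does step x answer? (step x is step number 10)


% newfold(p='/grare/lotobi') ~> ok
% scribe(p='/grare/lotobi/snuslu', c='lutule') ~> created
% erase(p='/grare/lotobi/snuslu') ~> ok
% erase(p='/grare/lotobi') ~> ok
% scribe(p='/grare/smustel', c='rerat') ~> created
% scribe(p='/grare/keplodun', c='hasna') ~> created
% fold(x='-26') ~> 0
% show() ~> 0
% scribe(p='/grare/keplodun', c='plugi') ~> overwrote
% survey(p='/grare') ~> [keplodun, smustel]

Answer: [keplodun, smustel]


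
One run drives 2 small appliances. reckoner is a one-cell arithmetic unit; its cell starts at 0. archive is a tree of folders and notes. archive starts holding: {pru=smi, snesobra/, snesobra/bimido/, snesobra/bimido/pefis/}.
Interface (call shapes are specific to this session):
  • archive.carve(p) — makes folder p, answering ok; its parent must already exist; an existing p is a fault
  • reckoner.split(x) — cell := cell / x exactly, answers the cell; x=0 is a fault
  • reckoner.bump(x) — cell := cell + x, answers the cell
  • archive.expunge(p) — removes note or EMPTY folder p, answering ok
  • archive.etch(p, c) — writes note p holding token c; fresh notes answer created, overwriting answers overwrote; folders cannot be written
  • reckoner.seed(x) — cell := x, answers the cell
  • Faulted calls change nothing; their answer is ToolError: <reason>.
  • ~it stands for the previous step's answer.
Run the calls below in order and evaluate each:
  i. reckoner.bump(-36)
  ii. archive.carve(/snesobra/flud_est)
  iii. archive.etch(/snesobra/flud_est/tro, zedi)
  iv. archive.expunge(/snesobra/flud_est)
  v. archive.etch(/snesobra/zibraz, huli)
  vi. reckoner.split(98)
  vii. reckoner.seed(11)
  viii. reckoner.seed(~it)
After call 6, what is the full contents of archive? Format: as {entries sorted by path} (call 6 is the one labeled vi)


Answer: {pru=smi, snesobra/, snesobra/bimido/, snesobra/bimido/pefis/, snesobra/flud_est/, snesobra/flud_est/tro=zedi, snesobra/zibraz=huli}

Derivation:
% bump x→-36
:: -36
% carve p→/snesobra/flud_est
:: ok
% etch p→/snesobra/flud_est/tro c→zedi
:: created
% expunge p→/snesobra/flud_est
:: ToolError: not empty
% etch p→/snesobra/zibraz c→huli
:: created
% split x→98
:: -18/49
% seed x→11
:: 11
% seed x→~it
:: 11


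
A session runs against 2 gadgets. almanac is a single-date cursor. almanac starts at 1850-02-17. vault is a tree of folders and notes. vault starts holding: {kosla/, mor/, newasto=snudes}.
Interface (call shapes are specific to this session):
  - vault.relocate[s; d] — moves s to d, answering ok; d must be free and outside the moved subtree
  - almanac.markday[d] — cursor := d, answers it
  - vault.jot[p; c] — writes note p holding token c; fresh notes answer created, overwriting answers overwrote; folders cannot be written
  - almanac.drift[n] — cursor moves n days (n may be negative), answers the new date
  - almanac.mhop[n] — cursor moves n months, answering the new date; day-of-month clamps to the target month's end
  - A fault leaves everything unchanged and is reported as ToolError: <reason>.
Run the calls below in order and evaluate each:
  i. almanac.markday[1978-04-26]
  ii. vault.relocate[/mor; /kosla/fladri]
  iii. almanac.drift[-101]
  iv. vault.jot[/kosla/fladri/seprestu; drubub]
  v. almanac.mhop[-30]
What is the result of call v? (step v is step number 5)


Answer: 1975-07-15

Derivation:
~$ markday d=1978-04-26
  1978-04-26
~$ relocate s=/mor d=/kosla/fladri
  ok
~$ drift n=-101
  1978-01-15
~$ jot p=/kosla/fladri/seprestu c=drubub
  created
~$ mhop n=-30
  1975-07-15


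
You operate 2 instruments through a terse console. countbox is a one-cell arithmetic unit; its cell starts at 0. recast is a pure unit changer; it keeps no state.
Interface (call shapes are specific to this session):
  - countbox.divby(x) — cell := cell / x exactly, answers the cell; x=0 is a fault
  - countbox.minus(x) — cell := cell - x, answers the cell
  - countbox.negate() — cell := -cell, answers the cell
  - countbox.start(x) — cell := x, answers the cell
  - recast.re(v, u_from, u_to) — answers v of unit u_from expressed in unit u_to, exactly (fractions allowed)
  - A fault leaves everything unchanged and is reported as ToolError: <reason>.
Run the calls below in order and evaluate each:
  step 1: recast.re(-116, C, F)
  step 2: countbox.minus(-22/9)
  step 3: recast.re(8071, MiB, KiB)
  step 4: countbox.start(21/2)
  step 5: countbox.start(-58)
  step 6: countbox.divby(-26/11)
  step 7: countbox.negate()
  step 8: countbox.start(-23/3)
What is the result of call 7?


! 1. recast.re(v→-116, u_from→C, u_to→F) : -884/5
! 2. countbox.minus(x→-22/9) : 22/9
! 3. recast.re(v→8071, u_from→MiB, u_to→KiB) : 8264704
! 4. countbox.start(x→21/2) : 21/2
! 5. countbox.start(x→-58) : -58
! 6. countbox.divby(x→-26/11) : 319/13
! 7. countbox.negate() : -319/13
! 8. countbox.start(x→-23/3) : -23/3

Answer: -319/13


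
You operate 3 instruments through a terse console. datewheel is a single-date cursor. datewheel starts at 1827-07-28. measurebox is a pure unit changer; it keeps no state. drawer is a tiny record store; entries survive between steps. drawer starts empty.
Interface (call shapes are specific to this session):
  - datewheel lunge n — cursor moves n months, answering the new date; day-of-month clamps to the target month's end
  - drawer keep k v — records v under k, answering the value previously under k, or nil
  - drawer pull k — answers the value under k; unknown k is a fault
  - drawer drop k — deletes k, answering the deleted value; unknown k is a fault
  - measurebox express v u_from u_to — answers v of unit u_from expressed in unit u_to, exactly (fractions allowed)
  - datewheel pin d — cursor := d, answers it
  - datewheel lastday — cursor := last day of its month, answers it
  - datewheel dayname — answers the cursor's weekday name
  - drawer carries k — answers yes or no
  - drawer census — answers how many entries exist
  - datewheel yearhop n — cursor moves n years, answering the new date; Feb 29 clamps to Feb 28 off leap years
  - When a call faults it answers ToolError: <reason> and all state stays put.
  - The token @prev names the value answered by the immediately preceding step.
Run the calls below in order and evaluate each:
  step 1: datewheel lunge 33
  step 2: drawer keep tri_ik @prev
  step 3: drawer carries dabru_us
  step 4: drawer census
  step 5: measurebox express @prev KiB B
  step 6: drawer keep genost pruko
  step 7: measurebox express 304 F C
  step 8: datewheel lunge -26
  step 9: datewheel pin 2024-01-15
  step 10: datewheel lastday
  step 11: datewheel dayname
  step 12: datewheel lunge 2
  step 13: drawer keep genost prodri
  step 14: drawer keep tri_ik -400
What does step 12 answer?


>> datewheel lunge(n='33')
<< 1830-04-28
>> drawer keep(k='tri_ik', v='@prev')
<< nil
>> drawer carries(k='dabru_us')
<< no
>> drawer census()
<< 1
>> measurebox express(v='@prev', u_from='KiB', u_to='B')
<< 1024
>> drawer keep(k='genost', v='pruko')
<< nil
>> measurebox express(v='304', u_from='F', u_to='C')
<< 1360/9
>> datewheel lunge(n='-26')
<< 1828-02-28
>> datewheel pin(d='2024-01-15')
<< 2024-01-15
>> datewheel lastday()
<< 2024-01-31
>> datewheel dayname()
<< Wednesday
>> datewheel lunge(n='2')
<< 2024-03-31
>> drawer keep(k='genost', v='prodri')
<< pruko
>> drawer keep(k='tri_ik', v='-400')
<< 1830-04-28

Answer: 2024-03-31


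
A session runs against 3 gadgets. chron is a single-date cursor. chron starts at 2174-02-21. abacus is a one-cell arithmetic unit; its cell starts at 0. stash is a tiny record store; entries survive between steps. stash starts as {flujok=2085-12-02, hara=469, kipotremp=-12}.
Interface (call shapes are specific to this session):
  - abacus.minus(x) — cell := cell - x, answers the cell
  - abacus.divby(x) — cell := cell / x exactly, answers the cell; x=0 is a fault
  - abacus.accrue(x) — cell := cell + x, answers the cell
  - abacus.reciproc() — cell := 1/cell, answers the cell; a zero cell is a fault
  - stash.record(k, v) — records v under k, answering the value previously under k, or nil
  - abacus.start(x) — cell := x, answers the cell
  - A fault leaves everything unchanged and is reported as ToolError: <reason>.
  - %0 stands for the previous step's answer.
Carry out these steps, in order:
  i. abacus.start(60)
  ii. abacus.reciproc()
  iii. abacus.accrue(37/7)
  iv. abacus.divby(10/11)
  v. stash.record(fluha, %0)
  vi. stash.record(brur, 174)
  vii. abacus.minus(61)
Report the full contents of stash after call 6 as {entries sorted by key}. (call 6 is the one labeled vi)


Answer: {brur=174, fluha=24497/4200, flujok=2085-12-02, hara=469, kipotremp=-12}

Derivation:
-> abacus.start(x=60)
<- 60
-> abacus.reciproc()
<- 1/60
-> abacus.accrue(x=37/7)
<- 2227/420
-> abacus.divby(x=10/11)
<- 24497/4200
-> stash.record(k=fluha, v=%0)
<- nil
-> stash.record(k=brur, v=174)
<- nil
-> abacus.minus(x=61)
<- -231703/4200


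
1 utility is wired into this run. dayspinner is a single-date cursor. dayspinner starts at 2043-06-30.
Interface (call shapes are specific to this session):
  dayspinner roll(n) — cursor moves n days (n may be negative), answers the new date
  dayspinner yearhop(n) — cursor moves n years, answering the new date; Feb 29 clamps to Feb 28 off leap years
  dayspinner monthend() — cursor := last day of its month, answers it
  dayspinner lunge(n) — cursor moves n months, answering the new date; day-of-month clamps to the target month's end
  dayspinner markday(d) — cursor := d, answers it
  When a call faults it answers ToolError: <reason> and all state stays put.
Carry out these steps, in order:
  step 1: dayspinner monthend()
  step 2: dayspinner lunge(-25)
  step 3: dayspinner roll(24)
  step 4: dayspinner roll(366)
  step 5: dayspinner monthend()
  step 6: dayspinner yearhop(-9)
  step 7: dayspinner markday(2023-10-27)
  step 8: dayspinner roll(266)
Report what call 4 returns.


> dayspinner monthend
:: 2043-06-30
> dayspinner lunge n=-25
:: 2041-05-30
> dayspinner roll n=24
:: 2041-06-23
> dayspinner roll n=366
:: 2042-06-24
> dayspinner monthend
:: 2042-06-30
> dayspinner yearhop n=-9
:: 2033-06-30
> dayspinner markday d=2023-10-27
:: 2023-10-27
> dayspinner roll n=266
:: 2024-07-19

Answer: 2042-06-24


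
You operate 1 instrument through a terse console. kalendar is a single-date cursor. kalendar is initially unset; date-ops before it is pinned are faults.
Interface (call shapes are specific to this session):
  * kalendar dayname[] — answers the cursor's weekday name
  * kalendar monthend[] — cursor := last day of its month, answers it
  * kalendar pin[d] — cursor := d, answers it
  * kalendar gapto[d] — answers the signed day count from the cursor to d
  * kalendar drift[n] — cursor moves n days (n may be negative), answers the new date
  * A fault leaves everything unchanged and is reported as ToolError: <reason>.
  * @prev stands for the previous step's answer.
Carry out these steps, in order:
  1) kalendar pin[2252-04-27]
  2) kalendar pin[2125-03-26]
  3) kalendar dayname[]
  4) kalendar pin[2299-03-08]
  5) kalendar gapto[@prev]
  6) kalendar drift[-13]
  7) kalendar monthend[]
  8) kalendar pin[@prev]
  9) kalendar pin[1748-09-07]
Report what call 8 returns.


$ kalendar pin 2252-04-27
  2252-04-27
$ kalendar pin 2125-03-26
  2125-03-26
$ kalendar dayname
  Monday
$ kalendar pin 2299-03-08
  2299-03-08
$ kalendar gapto @prev
  0
$ kalendar drift -13
  2299-02-23
$ kalendar monthend
  2299-02-28
$ kalendar pin @prev
  2299-02-28
$ kalendar pin 1748-09-07
  1748-09-07

Answer: 2299-02-28


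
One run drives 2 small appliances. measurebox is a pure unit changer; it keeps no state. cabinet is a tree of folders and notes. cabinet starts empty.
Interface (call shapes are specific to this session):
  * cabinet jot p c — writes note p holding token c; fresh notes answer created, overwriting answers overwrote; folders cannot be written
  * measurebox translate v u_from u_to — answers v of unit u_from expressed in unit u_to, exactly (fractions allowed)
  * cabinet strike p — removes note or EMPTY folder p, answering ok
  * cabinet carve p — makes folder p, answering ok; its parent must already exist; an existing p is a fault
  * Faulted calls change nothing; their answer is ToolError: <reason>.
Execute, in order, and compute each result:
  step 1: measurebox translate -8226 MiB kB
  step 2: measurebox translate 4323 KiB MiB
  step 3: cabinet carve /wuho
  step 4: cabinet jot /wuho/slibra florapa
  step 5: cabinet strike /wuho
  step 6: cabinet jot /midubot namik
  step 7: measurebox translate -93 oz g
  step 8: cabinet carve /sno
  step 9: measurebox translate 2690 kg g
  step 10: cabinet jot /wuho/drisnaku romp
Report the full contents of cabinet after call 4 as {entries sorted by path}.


Answer: {wuho/, wuho/slibra=florapa}

Derivation:
Calling measurebox translate on v→-8226, u_from→MiB, u_to→kB, and get -1078198272/125.
I call measurebox translate on v→4323, u_from→KiB, u_to→MiB, and see 4323/1024.
I use cabinet carve on p→/wuho: ok.
I call cabinet jot on p→/wuho/slibra, c→florapa, and see created.
Then cabinet strike on p→/wuho, → ToolError: not empty.
I use cabinet jot on p→/midubot, c→namik, and get created.
Calling measurebox translate on v→-93, u_from→oz, u_to→g, → -4218409041/1600000.
Calling cabinet carve on p→/sno, → ok.
Then measurebox translate on v→2690, u_from→kg, u_to→g, and observe 2690000.
Now I run cabinet jot on p→/wuho/drisnaku, c→romp, and observe created.


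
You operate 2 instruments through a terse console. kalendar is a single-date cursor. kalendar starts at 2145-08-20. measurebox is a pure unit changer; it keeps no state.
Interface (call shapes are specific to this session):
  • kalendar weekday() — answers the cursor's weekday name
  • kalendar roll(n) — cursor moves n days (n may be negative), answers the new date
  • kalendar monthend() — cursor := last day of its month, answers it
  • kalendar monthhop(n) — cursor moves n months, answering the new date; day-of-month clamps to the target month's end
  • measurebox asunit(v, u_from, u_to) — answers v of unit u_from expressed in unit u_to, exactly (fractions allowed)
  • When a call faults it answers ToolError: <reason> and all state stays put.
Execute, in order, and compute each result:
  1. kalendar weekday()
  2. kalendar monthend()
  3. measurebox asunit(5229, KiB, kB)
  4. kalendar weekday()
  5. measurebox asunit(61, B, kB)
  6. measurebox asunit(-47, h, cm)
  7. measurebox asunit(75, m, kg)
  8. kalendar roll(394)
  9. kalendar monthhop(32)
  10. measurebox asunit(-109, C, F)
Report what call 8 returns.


Answer: 2146-09-29

Derivation:
Do: kalendar weekday[]
See: Friday
Do: kalendar monthend[]
See: 2145-08-31
Do: measurebox asunit[v=5229; u_from=KiB; u_to=kB]
See: 669312/125
Do: kalendar weekday[]
See: Tuesday
Do: measurebox asunit[v=61; u_from=B; u_to=kB]
See: 61/1000
Do: measurebox asunit[v=-47; u_from=h; u_to=cm]
See: ToolError: incompatible units
Do: measurebox asunit[v=75; u_from=m; u_to=kg]
See: ToolError: incompatible units
Do: kalendar roll[n=394]
See: 2146-09-29
Do: kalendar monthhop[n=32]
See: 2149-05-29
Do: measurebox asunit[v=-109; u_from=C; u_to=F]
See: -821/5


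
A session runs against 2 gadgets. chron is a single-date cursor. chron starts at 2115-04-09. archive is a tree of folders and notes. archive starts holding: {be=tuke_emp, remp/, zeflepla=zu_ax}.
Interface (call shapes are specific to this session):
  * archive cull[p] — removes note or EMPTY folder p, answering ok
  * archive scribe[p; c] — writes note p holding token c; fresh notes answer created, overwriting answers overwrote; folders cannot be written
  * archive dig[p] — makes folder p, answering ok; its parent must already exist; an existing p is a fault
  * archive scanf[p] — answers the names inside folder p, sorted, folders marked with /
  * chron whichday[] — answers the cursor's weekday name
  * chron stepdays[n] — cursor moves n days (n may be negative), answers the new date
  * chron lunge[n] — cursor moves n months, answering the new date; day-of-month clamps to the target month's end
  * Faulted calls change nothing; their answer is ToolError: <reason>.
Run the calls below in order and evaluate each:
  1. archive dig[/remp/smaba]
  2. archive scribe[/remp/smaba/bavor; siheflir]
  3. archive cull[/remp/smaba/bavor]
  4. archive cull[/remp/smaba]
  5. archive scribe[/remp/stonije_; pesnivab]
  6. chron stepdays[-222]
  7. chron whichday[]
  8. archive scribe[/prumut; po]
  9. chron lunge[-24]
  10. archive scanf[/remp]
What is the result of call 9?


CALL archive dig[p→/remp/smaba]
RET  ok
CALL archive scribe[p→/remp/smaba/bavor; c→siheflir]
RET  created
CALL archive cull[p→/remp/smaba/bavor]
RET  ok
CALL archive cull[p→/remp/smaba]
RET  ok
CALL archive scribe[p→/remp/stonije_; c→pesnivab]
RET  created
CALL chron stepdays[n→-222]
RET  2114-08-30
CALL chron whichday[]
RET  Thursday
CALL archive scribe[p→/prumut; c→po]
RET  created
CALL chron lunge[n→-24]
RET  2112-08-30
CALL archive scanf[p→/remp]
RET  [stonije_]

Answer: 2112-08-30


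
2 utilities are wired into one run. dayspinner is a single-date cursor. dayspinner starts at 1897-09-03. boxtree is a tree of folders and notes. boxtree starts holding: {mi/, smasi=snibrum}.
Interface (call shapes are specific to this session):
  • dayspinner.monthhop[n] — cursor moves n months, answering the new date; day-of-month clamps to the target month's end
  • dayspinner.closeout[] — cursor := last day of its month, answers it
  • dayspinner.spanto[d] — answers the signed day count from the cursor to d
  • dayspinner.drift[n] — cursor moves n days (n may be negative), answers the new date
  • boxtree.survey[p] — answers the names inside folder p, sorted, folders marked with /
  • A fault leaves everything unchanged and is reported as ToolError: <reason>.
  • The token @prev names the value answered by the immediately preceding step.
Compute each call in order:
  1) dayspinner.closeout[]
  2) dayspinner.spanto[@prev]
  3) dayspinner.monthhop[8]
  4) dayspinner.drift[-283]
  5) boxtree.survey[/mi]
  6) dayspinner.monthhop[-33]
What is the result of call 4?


Answer: 1897-08-20

Derivation:
Step: closeout[]
Result: 1897-09-30
Step: spanto[d=@prev]
Result: 0
Step: monthhop[n=8]
Result: 1898-05-30
Step: drift[n=-283]
Result: 1897-08-20
Step: survey[p=/mi]
Result: []
Step: monthhop[n=-33]
Result: 1894-11-20


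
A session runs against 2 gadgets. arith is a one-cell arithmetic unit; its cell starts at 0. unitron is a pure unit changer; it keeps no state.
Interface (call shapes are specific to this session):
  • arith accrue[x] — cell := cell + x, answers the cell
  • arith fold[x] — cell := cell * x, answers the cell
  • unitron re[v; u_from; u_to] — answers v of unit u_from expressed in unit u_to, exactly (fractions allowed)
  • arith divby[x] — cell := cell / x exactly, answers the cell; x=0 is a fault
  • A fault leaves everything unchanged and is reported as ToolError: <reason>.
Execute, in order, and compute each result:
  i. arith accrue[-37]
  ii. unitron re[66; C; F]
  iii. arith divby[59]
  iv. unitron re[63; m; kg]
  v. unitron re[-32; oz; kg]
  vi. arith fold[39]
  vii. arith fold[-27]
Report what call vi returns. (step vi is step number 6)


;; 1. arith accrue(x→-37) == -37
;; 2. unitron re(v→66, u_from→C, u_to→F) == 754/5
;; 3. arith divby(x→59) == -37/59
;; 4. unitron re(v→63, u_from→m, u_to→kg) == ToolError: incompatible units
;; 5. unitron re(v→-32, u_from→oz, u_to→kg) == -45359237/50000000
;; 6. arith fold(x→39) == -1443/59
;; 7. arith fold(x→-27) == 38961/59

Answer: -1443/59


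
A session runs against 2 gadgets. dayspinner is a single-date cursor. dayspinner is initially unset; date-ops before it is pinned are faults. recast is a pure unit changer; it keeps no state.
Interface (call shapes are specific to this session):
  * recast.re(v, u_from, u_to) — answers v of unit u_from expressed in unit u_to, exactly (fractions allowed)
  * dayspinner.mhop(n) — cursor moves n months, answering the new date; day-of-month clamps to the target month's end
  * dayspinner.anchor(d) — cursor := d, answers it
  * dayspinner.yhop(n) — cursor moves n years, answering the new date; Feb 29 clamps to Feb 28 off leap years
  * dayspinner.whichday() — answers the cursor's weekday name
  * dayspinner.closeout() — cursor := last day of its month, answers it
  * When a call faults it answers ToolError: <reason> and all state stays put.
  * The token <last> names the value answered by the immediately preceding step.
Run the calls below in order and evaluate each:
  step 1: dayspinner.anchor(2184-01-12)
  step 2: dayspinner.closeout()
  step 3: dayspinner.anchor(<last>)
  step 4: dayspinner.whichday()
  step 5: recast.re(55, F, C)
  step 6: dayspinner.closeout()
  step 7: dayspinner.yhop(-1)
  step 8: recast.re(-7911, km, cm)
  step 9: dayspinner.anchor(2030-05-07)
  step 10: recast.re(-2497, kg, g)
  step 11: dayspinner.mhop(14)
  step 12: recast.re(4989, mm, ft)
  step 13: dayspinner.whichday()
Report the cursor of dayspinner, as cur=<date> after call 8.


Answer: cur=2183-01-31

Derivation:
Step: dayspinner.anchor[d→2184-01-12]
Result: 2184-01-12
Step: dayspinner.closeout[]
Result: 2184-01-31
Step: dayspinner.anchor[d→<last>]
Result: 2184-01-31
Step: dayspinner.whichday[]
Result: Saturday
Step: recast.re[v→55; u_from→F; u_to→C]
Result: 115/9
Step: dayspinner.closeout[]
Result: 2184-01-31
Step: dayspinner.yhop[n→-1]
Result: 2183-01-31
Step: recast.re[v→-7911; u_from→km; u_to→cm]
Result: -791100000
Step: dayspinner.anchor[d→2030-05-07]
Result: 2030-05-07
Step: recast.re[v→-2497; u_from→kg; u_to→g]
Result: -2497000
Step: dayspinner.mhop[n→14]
Result: 2031-07-07
Step: recast.re[v→4989; u_from→mm; u_to→ft]
Result: 8315/508
Step: dayspinner.whichday[]
Result: Monday


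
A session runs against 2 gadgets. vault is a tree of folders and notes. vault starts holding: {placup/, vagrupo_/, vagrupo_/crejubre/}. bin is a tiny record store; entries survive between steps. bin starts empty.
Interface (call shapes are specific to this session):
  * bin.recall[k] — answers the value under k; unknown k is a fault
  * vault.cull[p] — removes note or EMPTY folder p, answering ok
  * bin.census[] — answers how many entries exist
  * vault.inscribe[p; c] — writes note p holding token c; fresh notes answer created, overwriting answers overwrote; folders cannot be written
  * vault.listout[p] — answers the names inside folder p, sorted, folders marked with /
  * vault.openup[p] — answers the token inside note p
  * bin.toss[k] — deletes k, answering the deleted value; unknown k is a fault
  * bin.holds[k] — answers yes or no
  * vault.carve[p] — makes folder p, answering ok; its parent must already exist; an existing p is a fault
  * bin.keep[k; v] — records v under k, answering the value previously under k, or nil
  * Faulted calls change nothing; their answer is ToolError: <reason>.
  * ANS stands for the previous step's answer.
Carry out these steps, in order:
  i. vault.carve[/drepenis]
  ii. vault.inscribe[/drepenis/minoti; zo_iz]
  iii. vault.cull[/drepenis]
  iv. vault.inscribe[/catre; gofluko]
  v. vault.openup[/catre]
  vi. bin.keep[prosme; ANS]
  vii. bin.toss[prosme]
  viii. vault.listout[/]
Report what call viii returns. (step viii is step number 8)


Invoking vault.carve(p=/drepenis), and see ok.
Next I call vault.inscribe(p=/drepenis/minoti, c=zo_iz), yielding created.
Next I call vault.cull(p=/drepenis), — result: ToolError: not empty.
I use vault.inscribe(p=/catre, c=gofluko), which returns created.
Using vault.openup(p=/catre), and observe gofluko.
I try bin.keep(k=prosme, v=ANS), and observe nil.
I try bin.toss(k=prosme), and see gofluko.
Using vault.listout(p=/), — result: [catre, drepenis/, placup/, vagrupo_/].

Answer: [catre, drepenis/, placup/, vagrupo_/]


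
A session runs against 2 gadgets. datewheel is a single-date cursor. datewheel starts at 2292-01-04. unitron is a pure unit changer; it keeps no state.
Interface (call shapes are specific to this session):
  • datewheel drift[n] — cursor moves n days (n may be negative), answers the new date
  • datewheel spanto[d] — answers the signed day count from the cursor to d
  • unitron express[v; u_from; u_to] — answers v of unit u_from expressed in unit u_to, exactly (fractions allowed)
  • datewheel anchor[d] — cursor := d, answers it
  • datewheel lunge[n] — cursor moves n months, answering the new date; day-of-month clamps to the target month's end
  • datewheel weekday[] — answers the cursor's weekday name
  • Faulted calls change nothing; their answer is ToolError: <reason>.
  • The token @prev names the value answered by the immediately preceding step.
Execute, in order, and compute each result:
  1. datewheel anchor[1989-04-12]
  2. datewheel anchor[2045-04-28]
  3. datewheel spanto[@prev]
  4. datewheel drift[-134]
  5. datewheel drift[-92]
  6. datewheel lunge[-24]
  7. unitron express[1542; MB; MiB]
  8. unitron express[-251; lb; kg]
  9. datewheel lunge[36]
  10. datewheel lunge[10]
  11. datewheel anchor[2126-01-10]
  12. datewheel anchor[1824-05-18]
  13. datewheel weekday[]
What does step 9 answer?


Answer: 2045-09-14

Derivation:
→ datewheel anchor(d=1989-04-12)
← 1989-04-12
→ datewheel anchor(d=2045-04-28)
← 2045-04-28
→ datewheel spanto(d=@prev)
← 0
→ datewheel drift(n=-134)
← 2044-12-15
→ datewheel drift(n=-92)
← 2044-09-14
→ datewheel lunge(n=-24)
← 2042-09-14
→ unitron express(v=1542, u_from=MB, u_to=MiB)
← 12046875/8192
→ unitron express(v=-251, u_from=lb, u_to=kg)
← -11385168487/100000000
→ datewheel lunge(n=36)
← 2045-09-14
→ datewheel lunge(n=10)
← 2046-07-14
→ datewheel anchor(d=2126-01-10)
← 2126-01-10
→ datewheel anchor(d=1824-05-18)
← 1824-05-18
→ datewheel weekday()
← Tuesday


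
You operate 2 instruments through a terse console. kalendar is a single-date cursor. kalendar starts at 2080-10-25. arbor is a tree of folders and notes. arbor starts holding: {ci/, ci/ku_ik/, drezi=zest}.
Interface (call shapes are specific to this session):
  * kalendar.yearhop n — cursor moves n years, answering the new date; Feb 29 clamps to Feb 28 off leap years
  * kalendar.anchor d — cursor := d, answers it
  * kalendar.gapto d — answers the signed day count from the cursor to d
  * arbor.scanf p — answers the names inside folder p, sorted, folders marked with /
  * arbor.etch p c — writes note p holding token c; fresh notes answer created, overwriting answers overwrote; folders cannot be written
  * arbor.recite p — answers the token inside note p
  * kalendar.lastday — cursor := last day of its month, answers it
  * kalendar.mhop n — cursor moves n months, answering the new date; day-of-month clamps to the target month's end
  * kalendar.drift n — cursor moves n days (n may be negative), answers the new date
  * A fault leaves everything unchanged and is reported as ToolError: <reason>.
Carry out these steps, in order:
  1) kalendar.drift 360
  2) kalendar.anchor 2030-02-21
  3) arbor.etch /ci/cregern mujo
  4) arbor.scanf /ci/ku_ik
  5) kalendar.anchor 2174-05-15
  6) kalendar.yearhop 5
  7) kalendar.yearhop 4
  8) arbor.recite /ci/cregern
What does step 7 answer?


Answer: 2183-05-15

Derivation:
> drift n→360
= 2081-10-20
> anchor d→2030-02-21
= 2030-02-21
> etch p→/ci/cregern c→mujo
= created
> scanf p→/ci/ku_ik
= []
> anchor d→2174-05-15
= 2174-05-15
> yearhop n→5
= 2179-05-15
> yearhop n→4
= 2183-05-15
> recite p→/ci/cregern
= mujo


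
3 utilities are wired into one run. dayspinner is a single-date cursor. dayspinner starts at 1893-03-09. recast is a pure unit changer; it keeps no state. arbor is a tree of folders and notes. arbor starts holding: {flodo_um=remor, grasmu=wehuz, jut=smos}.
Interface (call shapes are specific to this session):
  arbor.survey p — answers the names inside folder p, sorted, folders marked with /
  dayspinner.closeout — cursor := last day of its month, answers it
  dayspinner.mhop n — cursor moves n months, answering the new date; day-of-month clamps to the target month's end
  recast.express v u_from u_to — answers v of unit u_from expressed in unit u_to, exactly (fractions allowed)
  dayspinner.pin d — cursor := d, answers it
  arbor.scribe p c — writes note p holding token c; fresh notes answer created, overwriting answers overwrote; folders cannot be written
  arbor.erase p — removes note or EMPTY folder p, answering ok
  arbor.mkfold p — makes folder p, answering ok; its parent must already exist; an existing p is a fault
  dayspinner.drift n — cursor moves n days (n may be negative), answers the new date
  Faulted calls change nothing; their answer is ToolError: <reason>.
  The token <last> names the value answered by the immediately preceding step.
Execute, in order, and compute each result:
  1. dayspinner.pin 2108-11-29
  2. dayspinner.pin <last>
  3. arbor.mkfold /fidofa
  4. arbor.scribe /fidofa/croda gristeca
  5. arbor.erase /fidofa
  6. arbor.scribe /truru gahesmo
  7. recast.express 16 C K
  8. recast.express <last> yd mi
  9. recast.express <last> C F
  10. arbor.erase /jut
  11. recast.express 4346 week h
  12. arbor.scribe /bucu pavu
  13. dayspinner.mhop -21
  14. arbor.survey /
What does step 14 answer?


==> dayspinner.pin(d='2108-11-29')
<== 2108-11-29
==> dayspinner.pin(d='<last>')
<== 2108-11-29
==> arbor.mkfold(p='/fidofa')
<== ok
==> arbor.scribe(p='/fidofa/croda', c='gristeca')
<== created
==> arbor.erase(p='/fidofa')
<== ToolError: not empty
==> arbor.scribe(p='/truru', c='gahesmo')
<== created
==> recast.express(v='16', u_from='C', u_to='K')
<== 5783/20
==> recast.express(v='<last>', u_from='yd', u_to='mi')
<== 5783/35200
==> recast.express(v='<last>', u_from='C', u_to='F')
<== 5684047/176000
==> arbor.erase(p='/jut')
<== ok
==> recast.express(v='4346', u_from='week', u_to='h')
<== 730128
==> arbor.scribe(p='/bucu', c='pavu')
<== created
==> dayspinner.mhop(n='-21')
<== 2107-02-28
==> arbor.survey(p='/')
<== [bucu, fidofa/, flodo_um, grasmu, truru]

Answer: [bucu, fidofa/, flodo_um, grasmu, truru]


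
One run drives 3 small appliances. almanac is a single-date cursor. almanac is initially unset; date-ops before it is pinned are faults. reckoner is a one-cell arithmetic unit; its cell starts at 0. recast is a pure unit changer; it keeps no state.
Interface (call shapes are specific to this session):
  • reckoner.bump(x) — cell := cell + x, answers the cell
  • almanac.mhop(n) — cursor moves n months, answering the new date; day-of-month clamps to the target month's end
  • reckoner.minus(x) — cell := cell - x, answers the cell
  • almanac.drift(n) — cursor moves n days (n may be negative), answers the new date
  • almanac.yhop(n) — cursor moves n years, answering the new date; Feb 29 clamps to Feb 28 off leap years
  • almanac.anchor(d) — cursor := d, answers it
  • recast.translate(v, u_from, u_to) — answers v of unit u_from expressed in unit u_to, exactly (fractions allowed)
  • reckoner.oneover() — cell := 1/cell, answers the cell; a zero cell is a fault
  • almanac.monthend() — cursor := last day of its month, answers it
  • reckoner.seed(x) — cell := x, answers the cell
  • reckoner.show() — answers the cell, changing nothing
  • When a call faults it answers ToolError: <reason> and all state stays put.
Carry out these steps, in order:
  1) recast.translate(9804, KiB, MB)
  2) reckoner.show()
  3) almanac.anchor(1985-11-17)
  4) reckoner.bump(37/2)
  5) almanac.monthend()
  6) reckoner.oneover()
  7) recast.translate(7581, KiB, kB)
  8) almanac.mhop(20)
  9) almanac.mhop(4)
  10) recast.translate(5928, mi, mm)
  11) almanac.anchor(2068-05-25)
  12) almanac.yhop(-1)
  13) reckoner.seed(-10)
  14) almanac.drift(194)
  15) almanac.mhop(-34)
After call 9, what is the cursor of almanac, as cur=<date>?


Answer: cur=1987-11-30

Derivation:
~$ translate v: 9804 u_from: KiB u_to: MB
:: 156864/15625
~$ show
:: 0
~$ anchor d: 1985-11-17
:: 1985-11-17
~$ bump x: 37/2
:: 37/2
~$ monthend
:: 1985-11-30
~$ oneover
:: 2/37
~$ translate v: 7581 u_from: KiB u_to: kB
:: 970368/125
~$ mhop n: 20
:: 1987-07-30
~$ mhop n: 4
:: 1987-11-30
~$ translate v: 5928 u_from: mi u_to: mm
:: 9540191232
~$ anchor d: 2068-05-25
:: 2068-05-25
~$ yhop n: -1
:: 2067-05-25
~$ seed x: -10
:: -10
~$ drift n: 194
:: 2067-12-05
~$ mhop n: -34
:: 2065-02-05
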